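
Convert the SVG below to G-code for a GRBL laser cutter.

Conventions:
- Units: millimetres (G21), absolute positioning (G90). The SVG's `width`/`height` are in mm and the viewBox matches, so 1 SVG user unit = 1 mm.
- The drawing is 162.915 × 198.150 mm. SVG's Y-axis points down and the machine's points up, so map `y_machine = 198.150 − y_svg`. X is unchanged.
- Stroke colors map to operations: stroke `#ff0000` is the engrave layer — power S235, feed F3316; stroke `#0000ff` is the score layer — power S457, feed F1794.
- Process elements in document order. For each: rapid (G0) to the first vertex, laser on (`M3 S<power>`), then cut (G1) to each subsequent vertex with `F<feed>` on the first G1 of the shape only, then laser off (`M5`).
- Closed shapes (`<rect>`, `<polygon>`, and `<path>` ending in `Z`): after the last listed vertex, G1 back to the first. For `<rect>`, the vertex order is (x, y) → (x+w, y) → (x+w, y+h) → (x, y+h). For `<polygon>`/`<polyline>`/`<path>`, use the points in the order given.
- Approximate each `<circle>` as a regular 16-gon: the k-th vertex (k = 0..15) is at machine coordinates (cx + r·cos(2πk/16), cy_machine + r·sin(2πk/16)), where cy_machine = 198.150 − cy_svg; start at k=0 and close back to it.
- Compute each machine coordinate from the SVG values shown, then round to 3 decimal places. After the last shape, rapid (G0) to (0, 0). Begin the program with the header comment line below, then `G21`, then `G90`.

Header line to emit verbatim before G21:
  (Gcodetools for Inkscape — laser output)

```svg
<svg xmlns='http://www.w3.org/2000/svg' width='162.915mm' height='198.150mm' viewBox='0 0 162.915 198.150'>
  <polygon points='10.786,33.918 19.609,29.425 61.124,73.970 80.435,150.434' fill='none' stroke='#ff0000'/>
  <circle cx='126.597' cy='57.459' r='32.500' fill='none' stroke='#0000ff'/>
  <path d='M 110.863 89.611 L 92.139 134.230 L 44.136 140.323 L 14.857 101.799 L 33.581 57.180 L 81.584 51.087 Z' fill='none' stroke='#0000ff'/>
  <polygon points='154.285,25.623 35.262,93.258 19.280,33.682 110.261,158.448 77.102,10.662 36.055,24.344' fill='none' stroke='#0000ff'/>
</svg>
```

(Gcodetools for Inkscape — laser output)
G21
G90
G0 X10.786 Y164.232
M3 S235
G1 X19.609 Y168.725 F3316
G1 X61.124 Y124.180
G1 X80.435 Y47.716
G1 X10.786 Y164.232
M5
G0 X159.097 Y140.691
M3 S457
G1 X156.623 Y153.128 F1794
G1 X149.578 Y163.672
G1 X139.034 Y170.717
G1 X126.597 Y173.191
G1 X114.160 Y170.717
G1 X103.616 Y163.672
G1 X96.571 Y153.128
G1 X94.097 Y140.691
G1 X96.571 Y128.254
G1 X103.616 Y117.710
G1 X114.160 Y110.665
G1 X126.597 Y108.191
G1 X139.034 Y110.665
G1 X149.578 Y117.710
G1 X156.623 Y128.254
G1 X159.097 Y140.691
M5
G0 X110.863 Y108.539
M3 S457
G1 X92.139 Y63.920 F1794
G1 X44.136 Y57.827
G1 X14.857 Y96.351
G1 X33.581 Y140.970
G1 X81.584 Y147.063
G1 X110.863 Y108.539
M5
G0 X154.285 Y172.527
M3 S457
G1 X35.262 Y104.892 F1794
G1 X19.280 Y164.468
G1 X110.261 Y39.702
G1 X77.102 Y187.488
G1 X36.055 Y173.806
G1 X154.285 Y172.527
M5
G0 X0.000 Y0.000

Since the viewBox matches the mm dimensions, user units are millimetres directly. The only transform is the Y-flip y_m = 198.150 − y_svg.

Shape 1 is a closed polygon drawn with `<polygon>`. Its stroke #ff0000 means engrave at S235, F3316. After flipping Y the toolpath is (10.786,164.232) → (19.609,168.725) → (61.124,124.180) → (80.435,47.716) → (10.786,164.232), returning to the start.

Shape 2 is a circle drawn with `<circle>`. Its stroke #0000ff means score at S457, F1794. After flipping Y the toolpath is (159.097,140.691) → (156.623,153.128) → (149.578,163.672) → (139.034,170.717) → (126.597,173.191) → (114.160,170.717) → (103.616,163.672) → (96.571,153.128) → (94.097,140.691) → (96.571,128.254) → (103.616,117.710) → (114.160,110.665) → (126.597,108.191) → (139.034,110.665) → (149.578,117.710) → (156.623,128.254) → (159.097,140.691), returning to the start.

Shape 3 is a regular polygon drawn with `<path>`. Its stroke #0000ff means score at S457, F1794. After flipping Y the toolpath is (110.863,108.539) → (92.139,63.920) → (44.136,57.827) → (14.857,96.351) → (33.581,140.970) → (81.584,147.063) → (110.863,108.539), returning to the start.

Shape 4 is a closed polygon drawn with `<polygon>`. Its stroke #0000ff means score at S457, F1794. After flipping Y the toolpath is (154.285,172.527) → (35.262,104.892) → (19.280,164.468) → (110.261,39.702) → (77.102,187.488) → (36.055,173.806) → (154.285,172.527), returning to the start.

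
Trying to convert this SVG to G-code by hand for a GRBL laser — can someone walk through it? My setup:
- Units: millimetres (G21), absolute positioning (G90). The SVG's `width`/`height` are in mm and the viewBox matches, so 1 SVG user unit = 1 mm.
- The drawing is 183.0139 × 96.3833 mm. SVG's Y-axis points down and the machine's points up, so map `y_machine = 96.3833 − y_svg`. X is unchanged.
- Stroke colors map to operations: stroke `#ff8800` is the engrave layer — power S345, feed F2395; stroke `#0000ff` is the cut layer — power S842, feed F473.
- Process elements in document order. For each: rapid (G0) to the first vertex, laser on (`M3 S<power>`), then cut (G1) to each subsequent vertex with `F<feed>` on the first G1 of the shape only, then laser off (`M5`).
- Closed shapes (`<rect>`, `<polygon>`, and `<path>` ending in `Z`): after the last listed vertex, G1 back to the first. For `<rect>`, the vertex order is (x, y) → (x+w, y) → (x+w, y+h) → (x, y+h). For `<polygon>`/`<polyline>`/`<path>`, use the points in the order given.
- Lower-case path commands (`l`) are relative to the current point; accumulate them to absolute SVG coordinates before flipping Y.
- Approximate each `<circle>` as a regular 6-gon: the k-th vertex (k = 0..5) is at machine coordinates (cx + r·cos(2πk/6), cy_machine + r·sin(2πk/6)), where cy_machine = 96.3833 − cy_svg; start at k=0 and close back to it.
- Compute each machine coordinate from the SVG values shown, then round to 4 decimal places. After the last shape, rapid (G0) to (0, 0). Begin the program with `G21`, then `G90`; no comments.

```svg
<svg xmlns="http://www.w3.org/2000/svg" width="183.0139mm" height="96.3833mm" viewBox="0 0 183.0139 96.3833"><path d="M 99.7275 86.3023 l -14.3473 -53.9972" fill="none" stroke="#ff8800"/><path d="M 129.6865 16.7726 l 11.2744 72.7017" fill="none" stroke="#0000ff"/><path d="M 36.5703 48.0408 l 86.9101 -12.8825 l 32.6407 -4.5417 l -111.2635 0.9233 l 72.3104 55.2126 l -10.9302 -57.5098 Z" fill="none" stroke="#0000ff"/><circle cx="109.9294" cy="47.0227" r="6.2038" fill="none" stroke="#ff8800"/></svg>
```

G21
G90
G0 X99.7275 Y10.0810
M3 S345
G1 X85.3802 Y64.0782 F2395
M5
G0 X129.6865 Y79.6107
M3 S842
G1 X140.9609 Y6.9090 F473
M5
G0 X36.5703 Y48.3425
M3 S842
G1 X123.4804 Y61.2250 F473
G1 X156.1211 Y65.7667
G1 X44.8576 Y64.8434
G1 X117.1680 Y9.6308
G1 X106.2378 Y67.1406
G1 X36.5703 Y48.3425
M5
G0 X116.1332 Y49.3606
M3 S345
G1 X113.0313 Y54.7332 F2395
G1 X106.8275 Y54.7332
G1 X103.7256 Y49.3606
G1 X106.8275 Y43.9880
G1 X113.0313 Y43.9880
G1 X116.1332 Y49.3606
M5
G0 X0.0000 Y0.0000

1 u = 1 mm; y_m = 96.3833 − y.

[1] `<path>` line segment, #ff8800→engrave S345 F2395: (99.7275,10.0810) → (85.3802,64.0782)

[2] `<path>` line segment, #0000ff→cut S842 F473: (129.6865,79.6107) → (140.9609,6.9090)

[3] `<path>` closed polygon, #0000ff→cut S842 F473: (36.5703,48.3425) → (123.4804,61.2250) → (156.1211,65.7667) → (44.8576,64.8434) → (117.1680,9.6308) → (106.2378,67.1406) → (36.5703,48.3425) (closed)

[4] `<circle>` circle, #ff8800→engrave S345 F2395: (116.1332,49.3606) → (113.0313,54.7332) → (106.8275,54.7332) → (103.7256,49.3606) → (106.8275,43.9880) → (113.0313,43.9880) → (116.1332,49.3606) (closed)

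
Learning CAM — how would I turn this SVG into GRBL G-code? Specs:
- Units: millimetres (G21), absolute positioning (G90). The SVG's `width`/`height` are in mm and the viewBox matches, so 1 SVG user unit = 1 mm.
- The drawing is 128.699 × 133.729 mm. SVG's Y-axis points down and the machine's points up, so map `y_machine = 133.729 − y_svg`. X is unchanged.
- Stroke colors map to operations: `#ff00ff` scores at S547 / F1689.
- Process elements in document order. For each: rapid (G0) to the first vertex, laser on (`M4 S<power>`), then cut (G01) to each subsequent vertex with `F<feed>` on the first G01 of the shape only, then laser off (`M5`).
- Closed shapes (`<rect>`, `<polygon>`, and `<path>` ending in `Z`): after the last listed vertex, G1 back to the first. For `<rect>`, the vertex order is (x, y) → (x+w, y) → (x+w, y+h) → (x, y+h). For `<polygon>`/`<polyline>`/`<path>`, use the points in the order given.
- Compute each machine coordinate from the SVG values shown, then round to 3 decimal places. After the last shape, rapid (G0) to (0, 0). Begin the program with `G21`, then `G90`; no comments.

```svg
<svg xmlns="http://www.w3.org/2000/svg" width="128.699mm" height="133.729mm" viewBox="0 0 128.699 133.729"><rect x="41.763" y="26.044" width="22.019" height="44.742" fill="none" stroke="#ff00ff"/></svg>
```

viewBox `0 0 128.699 133.729` with mm width/height → 1 unit = 1 mm. Flip: y_m = 133.729 − y_svg.

**Shape 1** — `<rect>` rectangle, stroke `#ff00ff` → score (S547, F1689). Machine vertices: (41.763,107.685) → (63.782,107.685) → (63.782,62.943) → (41.763,62.943) → (41.763,107.685). Closed: final G1 returns to the first vertex.

G21
G90
G0 X41.763 Y107.685
M4 S547
G01 X63.782 Y107.685 F1689
G01 X63.782 Y62.943
G01 X41.763 Y62.943
G01 X41.763 Y107.685
M5
G0 X0.000 Y0.000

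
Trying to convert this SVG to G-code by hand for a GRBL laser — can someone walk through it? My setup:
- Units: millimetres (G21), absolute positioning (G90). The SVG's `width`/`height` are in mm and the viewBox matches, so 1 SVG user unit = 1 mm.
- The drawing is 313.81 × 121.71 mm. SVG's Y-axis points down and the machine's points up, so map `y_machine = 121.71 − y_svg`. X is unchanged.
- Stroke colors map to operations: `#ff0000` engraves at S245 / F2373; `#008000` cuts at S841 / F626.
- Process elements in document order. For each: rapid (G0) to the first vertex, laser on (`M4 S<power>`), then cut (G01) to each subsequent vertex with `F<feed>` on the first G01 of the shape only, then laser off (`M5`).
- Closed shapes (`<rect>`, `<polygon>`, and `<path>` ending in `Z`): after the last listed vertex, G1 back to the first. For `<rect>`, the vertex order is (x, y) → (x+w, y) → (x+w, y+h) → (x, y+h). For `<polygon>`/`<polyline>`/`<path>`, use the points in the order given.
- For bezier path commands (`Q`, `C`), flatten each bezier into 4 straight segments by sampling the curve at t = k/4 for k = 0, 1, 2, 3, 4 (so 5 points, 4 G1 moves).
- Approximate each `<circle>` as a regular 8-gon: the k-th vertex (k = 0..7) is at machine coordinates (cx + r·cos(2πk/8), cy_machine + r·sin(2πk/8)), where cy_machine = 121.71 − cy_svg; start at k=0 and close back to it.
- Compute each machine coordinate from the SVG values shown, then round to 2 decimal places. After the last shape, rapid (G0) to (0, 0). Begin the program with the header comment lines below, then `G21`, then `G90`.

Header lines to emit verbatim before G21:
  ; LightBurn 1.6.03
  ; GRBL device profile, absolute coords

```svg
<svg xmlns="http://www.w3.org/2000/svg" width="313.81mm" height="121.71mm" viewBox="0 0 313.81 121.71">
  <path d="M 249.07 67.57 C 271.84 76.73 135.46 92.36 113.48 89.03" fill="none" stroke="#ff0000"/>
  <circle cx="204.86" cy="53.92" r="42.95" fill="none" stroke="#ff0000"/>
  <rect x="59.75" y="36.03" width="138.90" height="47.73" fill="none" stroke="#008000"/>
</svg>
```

Since the viewBox matches the mm dimensions, user units are millimetres directly. The only transform is the Y-flip y_m = 121.71 − y_svg.

Shape 1 is a cubic bezier drawn with `<path>`. Its stroke #ff0000 means engrave at S245, F2373. After flipping Y the toolpath is (249.07,54.14) → (240.58,46.45) → (198.06,38.73) → (147.14,33.34) → (113.48,32.68).

Shape 2 is a circle drawn with `<circle>`. Its stroke #ff0000 means engrave at S245, F2373. After flipping Y the toolpath is (247.81,67.79) → (235.23,98.16) → (204.86,110.74) → (174.49,98.16) → (161.91,67.79) → (174.49,37.42) → (204.86,24.84) → (235.23,37.42) → (247.81,67.79), returning to the start.

Shape 3 is a rectangle drawn with `<rect>`. Its stroke #008000 means cut at S841, F626. After flipping Y the toolpath is (59.75,85.68) → (198.65,85.68) → (198.65,37.95) → (59.75,37.95) → (59.75,85.68), returning to the start.

; LightBurn 1.6.03
; GRBL device profile, absolute coords
G21
G90
G0 X249.07 Y54.14
M4 S245
G01 X240.58 Y46.45 F2373
G01 X198.06 Y38.73
G01 X147.14 Y33.34
G01 X113.48 Y32.68
M5
G0 X247.81 Y67.79
M4 S245
G01 X235.23 Y98.16 F2373
G01 X204.86 Y110.74
G01 X174.49 Y98.16
G01 X161.91 Y67.79
G01 X174.49 Y37.42
G01 X204.86 Y24.84
G01 X235.23 Y37.42
G01 X247.81 Y67.79
M5
G0 X59.75 Y85.68
M4 S841
G01 X198.65 Y85.68 F626
G01 X198.65 Y37.95
G01 X59.75 Y37.95
G01 X59.75 Y85.68
M5
G0 X0.00 Y0.00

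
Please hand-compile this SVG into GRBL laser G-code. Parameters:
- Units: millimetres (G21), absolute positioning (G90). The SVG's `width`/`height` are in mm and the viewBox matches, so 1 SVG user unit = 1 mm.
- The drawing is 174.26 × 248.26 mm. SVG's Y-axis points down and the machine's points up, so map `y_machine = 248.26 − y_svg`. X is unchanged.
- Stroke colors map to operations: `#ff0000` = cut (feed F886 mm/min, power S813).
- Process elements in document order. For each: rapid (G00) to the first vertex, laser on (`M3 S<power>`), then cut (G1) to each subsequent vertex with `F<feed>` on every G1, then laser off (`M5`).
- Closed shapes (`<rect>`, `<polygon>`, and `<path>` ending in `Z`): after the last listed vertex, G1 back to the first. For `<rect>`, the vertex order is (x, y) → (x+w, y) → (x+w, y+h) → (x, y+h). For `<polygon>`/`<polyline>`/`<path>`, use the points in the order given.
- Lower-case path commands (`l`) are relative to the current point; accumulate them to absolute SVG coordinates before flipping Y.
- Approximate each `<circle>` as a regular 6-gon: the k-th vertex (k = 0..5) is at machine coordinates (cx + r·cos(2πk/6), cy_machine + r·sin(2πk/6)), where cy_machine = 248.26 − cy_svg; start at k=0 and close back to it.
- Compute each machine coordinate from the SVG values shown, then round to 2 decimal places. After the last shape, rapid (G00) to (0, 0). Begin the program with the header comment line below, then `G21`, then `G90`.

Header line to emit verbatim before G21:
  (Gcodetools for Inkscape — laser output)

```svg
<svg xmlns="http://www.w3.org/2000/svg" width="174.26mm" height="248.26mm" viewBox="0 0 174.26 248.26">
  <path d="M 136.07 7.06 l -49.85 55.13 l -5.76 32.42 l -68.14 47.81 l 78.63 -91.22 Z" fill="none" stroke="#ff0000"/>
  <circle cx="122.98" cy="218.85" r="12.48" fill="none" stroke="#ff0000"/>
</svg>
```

Since the viewBox matches the mm dimensions, user units are millimetres directly. The only transform is the Y-flip y_m = 248.26 − y_svg.

Shape 1 is a closed polygon drawn with `<path>`. Its stroke #ff0000 means cut at S813, F886. After flipping Y the toolpath is (136.07,241.20) → (86.22,186.07) → (80.46,153.65) → (12.32,105.84) → (90.95,197.06) → (136.07,241.20), returning to the start.

Shape 2 is a circle drawn with `<circle>`. Its stroke #ff0000 means cut at S813, F886. After flipping Y the toolpath is (135.46,29.41) → (129.22,40.22) → (116.74,40.22) → (110.50,29.41) → (116.74,18.60) → (129.22,18.60) → (135.46,29.41), returning to the start.

(Gcodetools for Inkscape — laser output)
G21
G90
G00 X136.07 Y241.20
M3 S813
G1 X86.22 Y186.07 F886
G1 X80.46 Y153.65 F886
G1 X12.32 Y105.84 F886
G1 X90.95 Y197.06 F886
G1 X136.07 Y241.20 F886
M5
G00 X135.46 Y29.41
M3 S813
G1 X129.22 Y40.22 F886
G1 X116.74 Y40.22 F886
G1 X110.50 Y29.41 F886
G1 X116.74 Y18.60 F886
G1 X129.22 Y18.60 F886
G1 X135.46 Y29.41 F886
M5
G00 X0.00 Y0.00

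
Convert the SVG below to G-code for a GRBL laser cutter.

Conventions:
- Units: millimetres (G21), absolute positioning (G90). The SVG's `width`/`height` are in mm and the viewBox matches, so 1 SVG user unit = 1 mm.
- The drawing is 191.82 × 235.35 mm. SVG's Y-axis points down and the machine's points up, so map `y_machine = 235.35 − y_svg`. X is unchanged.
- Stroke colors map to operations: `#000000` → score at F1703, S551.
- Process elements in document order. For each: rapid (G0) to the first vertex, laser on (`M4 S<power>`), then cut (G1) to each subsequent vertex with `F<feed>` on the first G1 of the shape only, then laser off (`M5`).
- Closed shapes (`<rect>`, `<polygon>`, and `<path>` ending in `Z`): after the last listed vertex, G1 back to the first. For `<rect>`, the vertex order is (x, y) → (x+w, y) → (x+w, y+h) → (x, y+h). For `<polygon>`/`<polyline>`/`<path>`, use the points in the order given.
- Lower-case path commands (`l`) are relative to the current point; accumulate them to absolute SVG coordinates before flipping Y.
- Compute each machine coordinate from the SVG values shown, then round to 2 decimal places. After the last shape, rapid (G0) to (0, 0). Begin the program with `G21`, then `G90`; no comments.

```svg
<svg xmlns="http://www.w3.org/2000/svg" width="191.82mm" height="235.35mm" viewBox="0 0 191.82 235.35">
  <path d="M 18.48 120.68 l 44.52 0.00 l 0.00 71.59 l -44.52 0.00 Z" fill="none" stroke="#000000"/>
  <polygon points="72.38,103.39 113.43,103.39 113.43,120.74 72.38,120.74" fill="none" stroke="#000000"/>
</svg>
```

Since the viewBox matches the mm dimensions, user units are millimetres directly. The only transform is the Y-flip y_m = 235.35 − y_svg.

Shape 1 is a rectangle drawn with `<path>`. Its stroke #000000 means score at S551, F1703. After flipping Y the toolpath is (18.48,114.67) → (63.00,114.67) → (63.00,43.08) → (18.48,43.08) → (18.48,114.67), returning to the start.

Shape 2 is a rectangle drawn with `<polygon>`. Its stroke #000000 means score at S551, F1703. After flipping Y the toolpath is (72.38,131.96) → (113.43,131.96) → (113.43,114.61) → (72.38,114.61) → (72.38,131.96), returning to the start.

G21
G90
G0 X18.48 Y114.67
M4 S551
G1 X63.00 Y114.67 F1703
G1 X63.00 Y43.08
G1 X18.48 Y43.08
G1 X18.48 Y114.67
M5
G0 X72.38 Y131.96
M4 S551
G1 X113.43 Y131.96 F1703
G1 X113.43 Y114.61
G1 X72.38 Y114.61
G1 X72.38 Y131.96
M5
G0 X0.00 Y0.00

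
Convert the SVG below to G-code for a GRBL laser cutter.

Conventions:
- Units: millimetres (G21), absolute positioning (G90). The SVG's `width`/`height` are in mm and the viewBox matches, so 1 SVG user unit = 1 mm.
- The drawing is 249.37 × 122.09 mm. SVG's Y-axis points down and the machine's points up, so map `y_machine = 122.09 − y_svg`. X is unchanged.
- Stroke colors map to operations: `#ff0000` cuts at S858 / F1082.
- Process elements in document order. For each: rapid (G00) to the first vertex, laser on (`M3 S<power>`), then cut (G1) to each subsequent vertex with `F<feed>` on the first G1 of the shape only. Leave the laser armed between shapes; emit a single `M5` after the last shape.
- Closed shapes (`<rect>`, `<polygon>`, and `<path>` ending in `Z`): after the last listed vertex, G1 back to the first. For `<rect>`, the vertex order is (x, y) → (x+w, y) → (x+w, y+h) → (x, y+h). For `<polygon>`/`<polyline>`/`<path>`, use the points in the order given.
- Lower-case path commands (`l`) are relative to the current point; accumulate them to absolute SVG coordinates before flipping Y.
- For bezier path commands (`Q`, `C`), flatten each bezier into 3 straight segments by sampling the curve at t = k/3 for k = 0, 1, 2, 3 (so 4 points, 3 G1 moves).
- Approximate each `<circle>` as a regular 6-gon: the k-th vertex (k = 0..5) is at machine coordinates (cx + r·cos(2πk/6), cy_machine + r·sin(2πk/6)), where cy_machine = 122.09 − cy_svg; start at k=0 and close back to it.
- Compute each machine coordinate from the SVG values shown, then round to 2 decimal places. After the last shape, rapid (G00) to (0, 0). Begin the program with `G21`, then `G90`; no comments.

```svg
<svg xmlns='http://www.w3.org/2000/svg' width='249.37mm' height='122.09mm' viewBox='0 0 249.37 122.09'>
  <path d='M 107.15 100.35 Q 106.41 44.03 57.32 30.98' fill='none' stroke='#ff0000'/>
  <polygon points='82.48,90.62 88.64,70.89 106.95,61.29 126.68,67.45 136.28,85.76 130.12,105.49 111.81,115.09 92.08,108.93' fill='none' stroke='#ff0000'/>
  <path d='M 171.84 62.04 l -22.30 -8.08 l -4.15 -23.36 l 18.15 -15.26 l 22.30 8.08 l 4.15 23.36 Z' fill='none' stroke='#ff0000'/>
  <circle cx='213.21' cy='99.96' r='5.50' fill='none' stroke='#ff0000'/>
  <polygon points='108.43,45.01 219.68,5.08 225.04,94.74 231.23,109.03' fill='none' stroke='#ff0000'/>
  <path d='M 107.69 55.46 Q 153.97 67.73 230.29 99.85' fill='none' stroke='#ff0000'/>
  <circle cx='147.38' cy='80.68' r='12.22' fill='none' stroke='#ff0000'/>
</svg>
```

G21
G90
G00 X107.15 Y21.74
M3 S858
G1 X101.28 Y54.48 F1082
G1 X84.67 Y77.60
G1 X57.32 Y91.11
G00 X82.48 Y31.47
M3 S858
G1 X88.64 Y51.20 F1082
G1 X106.95 Y60.80
G1 X126.68 Y54.64
G1 X136.28 Y36.33
G1 X130.12 Y16.60
G1 X111.81 Y7.00
G1 X92.08 Y13.16
G1 X82.48 Y31.47
G00 X171.84 Y60.05
M3 S858
G1 X149.54 Y68.13 F1082
G1 X145.39 Y91.49
G1 X163.54 Y106.75
G1 X185.84 Y98.67
G1 X189.99 Y75.31
G1 X171.84 Y60.05
G00 X218.71 Y22.13
M3 S858
G1 X215.96 Y26.89 F1082
G1 X210.46 Y26.89
G1 X207.71 Y22.13
G1 X210.46 Y17.37
G1 X215.96 Y17.37
G1 X218.71 Y22.13
G00 X108.43 Y77.08
M3 S858
G1 X219.68 Y117.01 F1082
G1 X225.04 Y27.35
G1 X231.23 Y13.06
G1 X108.43 Y77.08
G00 X107.69 Y66.63
M3 S858
G1 X141.88 Y56.24 F1082
G1 X182.75 Y41.45
G1 X230.29 Y22.24
G00 X159.60 Y41.41
M3 S858
G1 X153.49 Y51.99 F1082
G1 X141.27 Y51.99
G1 X135.16 Y41.41
G1 X141.27 Y30.83
G1 X153.49 Y30.83
G1 X159.60 Y41.41
M5
G00 X0.00 Y0.00

Since the viewBox matches the mm dimensions, user units are millimetres directly. The only transform is the Y-flip y_m = 122.09 − y_svg.

Shape 1 is a quadratic bezier drawn with `<path>`. Its stroke #ff0000 means cut at S858, F1082. After flipping Y the toolpath is (107.15,21.74) → (101.28,54.48) → (84.67,77.60) → (57.32,91.11).

Shape 2 is a regular polygon drawn with `<polygon>`. Its stroke #ff0000 means cut at S858, F1082. After flipping Y the toolpath is (82.48,31.47) → (88.64,51.20) → (106.95,60.80) → (126.68,54.64) → (136.28,36.33) → (130.12,16.60) → (111.81,7.00) → (92.08,13.16) → (82.48,31.47), returning to the start.

Shape 3 is a regular polygon drawn with `<path>`. Its stroke #ff0000 means cut at S858, F1082. After flipping Y the toolpath is (171.84,60.05) → (149.54,68.13) → (145.39,91.49) → (163.54,106.75) → (185.84,98.67) → (189.99,75.31) → (171.84,60.05), returning to the start.

Shape 4 is a circle drawn with `<circle>`. Its stroke #ff0000 means cut at S858, F1082. After flipping Y the toolpath is (218.71,22.13) → (215.96,26.89) → (210.46,26.89) → (207.71,22.13) → (210.46,17.37) → (215.96,17.37) → (218.71,22.13), returning to the start.

Shape 5 is a closed polygon drawn with `<polygon>`. Its stroke #ff0000 means cut at S858, F1082. After flipping Y the toolpath is (108.43,77.08) → (219.68,117.01) → (225.04,27.35) → (231.23,13.06) → (108.43,77.08), returning to the start.

Shape 6 is a quadratic bezier drawn with `<path>`. Its stroke #ff0000 means cut at S858, F1082. After flipping Y the toolpath is (107.69,66.63) → (141.88,56.24) → (182.75,41.45) → (230.29,22.24).

Shape 7 is a circle drawn with `<circle>`. Its stroke #ff0000 means cut at S858, F1082. After flipping Y the toolpath is (159.60,41.41) → (153.49,51.99) → (141.27,51.99) → (135.16,41.41) → (141.27,30.83) → (153.49,30.83) → (159.60,41.41), returning to the start.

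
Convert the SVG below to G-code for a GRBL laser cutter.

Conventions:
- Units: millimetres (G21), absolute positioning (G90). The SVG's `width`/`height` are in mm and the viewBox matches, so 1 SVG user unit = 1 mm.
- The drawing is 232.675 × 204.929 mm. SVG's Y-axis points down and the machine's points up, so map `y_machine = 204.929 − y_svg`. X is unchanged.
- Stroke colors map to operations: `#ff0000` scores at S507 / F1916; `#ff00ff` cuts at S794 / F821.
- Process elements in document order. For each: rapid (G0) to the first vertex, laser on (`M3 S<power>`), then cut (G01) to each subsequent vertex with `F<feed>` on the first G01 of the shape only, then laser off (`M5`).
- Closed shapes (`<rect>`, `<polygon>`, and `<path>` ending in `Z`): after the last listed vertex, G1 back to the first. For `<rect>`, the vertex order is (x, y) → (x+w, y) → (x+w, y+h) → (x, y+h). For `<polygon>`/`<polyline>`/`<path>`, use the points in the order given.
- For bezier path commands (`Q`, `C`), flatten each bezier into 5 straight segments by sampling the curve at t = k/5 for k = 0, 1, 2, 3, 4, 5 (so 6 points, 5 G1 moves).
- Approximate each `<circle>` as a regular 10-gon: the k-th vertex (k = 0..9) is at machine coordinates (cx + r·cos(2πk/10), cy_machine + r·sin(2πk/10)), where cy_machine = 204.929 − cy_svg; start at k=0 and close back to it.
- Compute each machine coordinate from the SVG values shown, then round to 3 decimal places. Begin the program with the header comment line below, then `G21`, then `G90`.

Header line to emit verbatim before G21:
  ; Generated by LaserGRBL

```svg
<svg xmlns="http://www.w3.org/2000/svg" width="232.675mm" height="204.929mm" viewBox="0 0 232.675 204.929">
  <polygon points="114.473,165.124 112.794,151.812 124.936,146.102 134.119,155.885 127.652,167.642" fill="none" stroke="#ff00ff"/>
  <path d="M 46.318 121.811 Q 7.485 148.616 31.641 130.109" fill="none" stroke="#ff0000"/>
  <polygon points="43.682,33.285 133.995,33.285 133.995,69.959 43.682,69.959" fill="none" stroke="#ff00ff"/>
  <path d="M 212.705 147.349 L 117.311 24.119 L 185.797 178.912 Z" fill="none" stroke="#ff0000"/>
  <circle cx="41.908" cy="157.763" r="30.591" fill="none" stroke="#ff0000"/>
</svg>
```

Since the viewBox matches the mm dimensions, user units are millimetres directly. The only transform is the Y-flip y_m = 204.929 − y_svg.

Shape 1 is a regular polygon drawn with `<polygon>`. Its stroke #ff00ff means cut at S794, F821. After flipping Y the toolpath is (114.473,39.805) → (112.794,53.117) → (124.936,58.827) → (134.119,49.044) → (127.652,37.287) → (114.473,39.805), returning to the start.

Shape 2 is a quadratic bezier drawn with `<path>`. Its stroke #ff0000 means score at S507, F1916. After flipping Y the toolpath is (46.318,83.118) → (33.304,74.208) → (25.330,68.924) → (22.394,67.264) → (24.498,69.230) → (31.641,74.820).

Shape 3 is a rectangle drawn with `<polygon>`. Its stroke #ff00ff means cut at S794, F821. After flipping Y the toolpath is (43.682,171.644) → (133.995,171.644) → (133.995,134.970) → (43.682,134.970) → (43.682,171.644), returning to the start.

Shape 4 is a closed polygon drawn with `<path>`. Its stroke #ff0000 means score at S507, F1916. After flipping Y the toolpath is (212.705,57.580) → (117.311,180.810) → (185.797,26.017) → (212.705,57.580), returning to the start.

Shape 5 is a circle drawn with `<circle>`. Its stroke #ff0000 means score at S507, F1916. After flipping Y the toolpath is (72.499,47.166) → (66.657,65.147) → (51.361,76.260) → (32.455,76.260) → (17.159,65.147) → (11.317,47.166) → (17.159,29.185) → (32.455,18.072) → (51.361,18.072) → (66.657,29.185) → (72.499,47.166), returning to the start.

; Generated by LaserGRBL
G21
G90
G0 X114.473 Y39.805
M3 S794
G01 X112.794 Y53.117 F821
G01 X124.936 Y58.827
G01 X134.119 Y49.044
G01 X127.652 Y37.287
G01 X114.473 Y39.805
M5
G0 X46.318 Y83.118
M3 S507
G01 X33.304 Y74.208 F1916
G01 X25.330 Y68.924
G01 X22.394 Y67.264
G01 X24.498 Y69.230
G01 X31.641 Y74.820
M5
G0 X43.682 Y171.644
M3 S794
G01 X133.995 Y171.644 F821
G01 X133.995 Y134.970
G01 X43.682 Y134.970
G01 X43.682 Y171.644
M5
G0 X212.705 Y57.580
M3 S507
G01 X117.311 Y180.810 F1916
G01 X185.797 Y26.017
G01 X212.705 Y57.580
M5
G0 X72.499 Y47.166
M3 S507
G01 X66.657 Y65.147 F1916
G01 X51.361 Y76.260
G01 X32.455 Y76.260
G01 X17.159 Y65.147
G01 X11.317 Y47.166
G01 X17.159 Y29.185
G01 X32.455 Y18.072
G01 X51.361 Y18.072
G01 X66.657 Y29.185
G01 X72.499 Y47.166
M5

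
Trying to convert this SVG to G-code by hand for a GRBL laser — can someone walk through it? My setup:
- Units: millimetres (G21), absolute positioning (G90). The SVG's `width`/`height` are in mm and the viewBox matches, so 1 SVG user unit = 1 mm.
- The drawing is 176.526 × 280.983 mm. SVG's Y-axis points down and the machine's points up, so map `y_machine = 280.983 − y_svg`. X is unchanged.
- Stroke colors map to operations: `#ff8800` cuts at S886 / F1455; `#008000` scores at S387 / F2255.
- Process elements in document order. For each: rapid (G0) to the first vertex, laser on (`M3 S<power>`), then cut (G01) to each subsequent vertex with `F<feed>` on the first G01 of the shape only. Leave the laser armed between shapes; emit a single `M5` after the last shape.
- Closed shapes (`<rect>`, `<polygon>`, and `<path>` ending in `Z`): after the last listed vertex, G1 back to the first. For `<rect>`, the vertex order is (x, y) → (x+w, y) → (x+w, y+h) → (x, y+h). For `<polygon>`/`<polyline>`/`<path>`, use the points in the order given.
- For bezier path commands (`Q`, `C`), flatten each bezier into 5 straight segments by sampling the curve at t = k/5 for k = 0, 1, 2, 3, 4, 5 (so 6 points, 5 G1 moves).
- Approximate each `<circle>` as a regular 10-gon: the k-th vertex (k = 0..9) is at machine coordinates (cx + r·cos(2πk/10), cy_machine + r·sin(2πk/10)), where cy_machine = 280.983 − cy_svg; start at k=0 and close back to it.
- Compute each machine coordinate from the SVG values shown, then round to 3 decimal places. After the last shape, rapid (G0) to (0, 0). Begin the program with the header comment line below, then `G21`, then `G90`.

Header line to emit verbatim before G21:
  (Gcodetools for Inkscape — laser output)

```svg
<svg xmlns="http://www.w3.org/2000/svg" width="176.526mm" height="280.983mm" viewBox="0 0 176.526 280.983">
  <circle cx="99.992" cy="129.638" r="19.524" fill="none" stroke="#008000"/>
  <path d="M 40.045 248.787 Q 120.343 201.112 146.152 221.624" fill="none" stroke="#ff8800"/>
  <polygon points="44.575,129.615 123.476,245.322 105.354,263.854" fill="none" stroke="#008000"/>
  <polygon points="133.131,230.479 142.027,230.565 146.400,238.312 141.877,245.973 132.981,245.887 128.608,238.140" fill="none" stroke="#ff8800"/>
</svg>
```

(Gcodetools for Inkscape — laser output)
G21
G90
G0 X119.516 Y151.345
M3 S387
G01 X115.787 Y162.821 F2255
G01 X106.025 Y169.913
G01 X93.959 Y169.913
G01 X84.197 Y162.821
G01 X80.468 Y151.345
G01 X84.197 Y139.869
G01 X93.959 Y132.777
G01 X106.025 Y132.777
G01 X115.787 Y139.869
G01 X119.516 Y151.345
G0 X40.045 Y32.196
M3 S886
G01 X69.985 Y48.539 F1455
G01 X95.565 Y59.426
G01 X116.787 Y64.859
G01 X133.649 Y64.836
G01 X146.152 Y59.359
G0 X44.575 Y151.368
M3 S387
G01 X123.476 Y35.661 F2255
G01 X105.354 Y17.129
G01 X44.575 Y151.368
G0 X133.131 Y50.504
M3 S886
G01 X142.027 Y50.418 F1455
G01 X146.400 Y42.671
G01 X141.877 Y35.010
G01 X132.981 Y35.096
G01 X128.608 Y42.843
G01 X133.131 Y50.504
M5
G0 X0.000 Y0.000

1 u = 1 mm; y_m = 280.983 − y.

[1] `<circle>` circle, #008000→score S387 F2255: (119.516,151.345) → (115.787,162.821) → (106.025,169.913) → (93.959,169.913) → (84.197,162.821) → (80.468,151.345) → (84.197,139.869) → (93.959,132.777) → (106.025,132.777) → (115.787,139.869) → (119.516,151.345) (closed)

[2] `<path>` quadratic bezier, #ff8800→cut S886 F1455: (40.045,32.196) → (69.985,48.539) → (95.565,59.426) → (116.787,64.859) → (133.649,64.836) → (146.152,59.359)

[3] `<polygon>` closed polygon, #008000→score S387 F2255: (44.575,151.368) → (123.476,35.661) → (105.354,17.129) → (44.575,151.368) (closed)

[4] `<polygon>` regular polygon, #ff8800→cut S886 F1455: (133.131,50.504) → (142.027,50.418) → (146.400,42.671) → (141.877,35.010) → (132.981,35.096) → (128.608,42.843) → (133.131,50.504) (closed)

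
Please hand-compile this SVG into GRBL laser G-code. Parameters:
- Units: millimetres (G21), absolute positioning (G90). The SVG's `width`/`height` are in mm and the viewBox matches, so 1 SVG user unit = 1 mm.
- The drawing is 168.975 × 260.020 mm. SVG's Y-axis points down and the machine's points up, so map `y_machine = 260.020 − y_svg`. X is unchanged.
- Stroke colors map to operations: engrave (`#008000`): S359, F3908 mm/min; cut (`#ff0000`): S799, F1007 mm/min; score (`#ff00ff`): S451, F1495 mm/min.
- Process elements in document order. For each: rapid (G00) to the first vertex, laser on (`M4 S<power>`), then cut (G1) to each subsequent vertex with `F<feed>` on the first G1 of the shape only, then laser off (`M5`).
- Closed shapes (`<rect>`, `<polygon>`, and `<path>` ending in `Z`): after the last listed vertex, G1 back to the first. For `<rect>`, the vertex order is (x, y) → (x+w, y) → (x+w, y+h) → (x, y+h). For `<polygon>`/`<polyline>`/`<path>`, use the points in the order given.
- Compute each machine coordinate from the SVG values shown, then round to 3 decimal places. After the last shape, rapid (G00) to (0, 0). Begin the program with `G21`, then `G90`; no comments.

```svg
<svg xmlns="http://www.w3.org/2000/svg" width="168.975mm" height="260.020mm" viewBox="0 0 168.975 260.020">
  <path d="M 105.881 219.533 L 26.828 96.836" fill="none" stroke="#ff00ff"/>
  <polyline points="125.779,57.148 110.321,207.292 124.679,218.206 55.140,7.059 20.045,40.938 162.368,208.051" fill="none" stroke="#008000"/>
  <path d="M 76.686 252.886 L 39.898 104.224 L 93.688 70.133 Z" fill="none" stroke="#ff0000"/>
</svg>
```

viewBox `0 0 168.975 260.020` with mm width/height → 1 unit = 1 mm. Flip: y_m = 260.020 − y_svg.

**Shape 1** — `<path>` line segment, stroke `#ff00ff` → score (S451, F1495). Machine vertices: (105.881,40.487) → (26.828,163.184). Open path.

**Shape 2** — `<polyline>` open polyline, stroke `#008000` → engrave (S359, F3908). Machine vertices: (125.779,202.872) → (110.321,52.728) → (124.679,41.814) → (55.140,252.961) → (20.045,219.082) → (162.368,51.969). Open path.

**Shape 3** — `<path>` closed polygon, stroke `#ff0000` → cut (S799, F1007). Machine vertices: (76.686,7.134) → (39.898,155.796) → (93.688,189.887) → (76.686,7.134). Closed: final G1 returns to the first vertex.

G21
G90
G00 X105.881 Y40.487
M4 S451
G1 X26.828 Y163.184 F1495
M5
G00 X125.779 Y202.872
M4 S359
G1 X110.321 Y52.728 F3908
G1 X124.679 Y41.814
G1 X55.140 Y252.961
G1 X20.045 Y219.082
G1 X162.368 Y51.969
M5
G00 X76.686 Y7.134
M4 S799
G1 X39.898 Y155.796 F1007
G1 X93.688 Y189.887
G1 X76.686 Y7.134
M5
G00 X0.000 Y0.000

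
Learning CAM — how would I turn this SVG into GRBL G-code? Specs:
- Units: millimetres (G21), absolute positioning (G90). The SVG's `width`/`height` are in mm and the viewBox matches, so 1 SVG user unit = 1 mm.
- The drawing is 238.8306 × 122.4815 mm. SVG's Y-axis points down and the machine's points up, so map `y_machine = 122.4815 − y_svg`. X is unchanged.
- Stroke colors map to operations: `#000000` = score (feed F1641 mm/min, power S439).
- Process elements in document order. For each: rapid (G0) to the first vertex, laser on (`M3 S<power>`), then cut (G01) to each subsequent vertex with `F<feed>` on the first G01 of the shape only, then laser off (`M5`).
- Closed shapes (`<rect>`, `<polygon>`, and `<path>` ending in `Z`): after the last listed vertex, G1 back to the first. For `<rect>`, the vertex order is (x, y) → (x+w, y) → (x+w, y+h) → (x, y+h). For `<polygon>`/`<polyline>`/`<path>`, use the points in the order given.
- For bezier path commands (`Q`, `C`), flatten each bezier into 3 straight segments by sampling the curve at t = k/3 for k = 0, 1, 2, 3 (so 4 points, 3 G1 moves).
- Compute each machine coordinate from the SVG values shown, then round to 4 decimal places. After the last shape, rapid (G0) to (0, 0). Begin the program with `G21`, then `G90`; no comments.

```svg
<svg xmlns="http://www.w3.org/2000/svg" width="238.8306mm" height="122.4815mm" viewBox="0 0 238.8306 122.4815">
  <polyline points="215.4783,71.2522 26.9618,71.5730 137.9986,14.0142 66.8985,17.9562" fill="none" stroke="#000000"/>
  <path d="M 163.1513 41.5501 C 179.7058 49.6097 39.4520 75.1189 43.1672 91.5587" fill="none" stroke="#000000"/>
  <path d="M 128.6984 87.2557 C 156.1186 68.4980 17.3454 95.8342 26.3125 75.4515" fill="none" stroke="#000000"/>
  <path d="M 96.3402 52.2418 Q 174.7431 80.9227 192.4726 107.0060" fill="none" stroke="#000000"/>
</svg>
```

viewBox `0 0 238.8306 122.4815` with mm width/height → 1 unit = 1 mm. Flip: y_m = 122.4815 − y_svg.

**Shape 1** — `<polyline>` open polyline, stroke `#000000` → score (S439, F1641). Machine vertices: (215.4783,51.2293) → (26.9618,50.9085) → (137.9986,108.4673) → (66.8985,104.5253). Open path.

**Shape 2** — `<path>` cubic bezier, stroke `#000000` → score (S439, F1641). Control points (SVG): P0=(163.1513,41.5501), P1=(179.7058,49.6097), P2=(39.4520,75.1189), P3=(43.1672,91.5587); sampled at t=k/3. Machine vertices: (163.1513,80.9314) → (138.5763,68.0375) → (76.3018,49.4035) → (43.1672,30.9228). Open path.

**Shape 3** — `<path>` cubic bezier, stroke `#000000` → score (S439, F1641). Control points (SVG): P0=(128.6984,87.2557), P1=(156.1186,68.4980), P2=(17.3454,95.8342), P3=(26.3125,75.4515); sampled at t=k/3. Machine vertices: (128.6984,35.2258) → (112.3480,42.0934) → (54.9650,39.0791) → (26.3125,47.0300). Open path.

**Shape 4** — `<path>` quadratic bezier, stroke `#000000` → score (S439, F1641). Control points (SVG): P0=(96.3402,52.2418), P1=(174.7431,80.9227), P2=(192.4726,107.0060); sampled at t=k/3. Machine vertices: (96.3402,70.2397) → (141.8673,51.4077) → (173.9114,33.1530) → (192.4726,15.4755). Open path.

G21
G90
G0 X215.4783 Y51.2293
M3 S439
G01 X26.9618 Y50.9085 F1641
G01 X137.9986 Y108.4673
G01 X66.8985 Y104.5253
M5
G0 X163.1513 Y80.9314
M3 S439
G01 X138.5763 Y68.0375 F1641
G01 X76.3018 Y49.4035
G01 X43.1672 Y30.9228
M5
G0 X128.6984 Y35.2258
M3 S439
G01 X112.3480 Y42.0934 F1641
G01 X54.9650 Y39.0791
G01 X26.3125 Y47.0300
M5
G0 X96.3402 Y70.2397
M3 S439
G01 X141.8673 Y51.4077 F1641
G01 X173.9114 Y33.1530
G01 X192.4726 Y15.4755
M5
G0 X0.0000 Y0.0000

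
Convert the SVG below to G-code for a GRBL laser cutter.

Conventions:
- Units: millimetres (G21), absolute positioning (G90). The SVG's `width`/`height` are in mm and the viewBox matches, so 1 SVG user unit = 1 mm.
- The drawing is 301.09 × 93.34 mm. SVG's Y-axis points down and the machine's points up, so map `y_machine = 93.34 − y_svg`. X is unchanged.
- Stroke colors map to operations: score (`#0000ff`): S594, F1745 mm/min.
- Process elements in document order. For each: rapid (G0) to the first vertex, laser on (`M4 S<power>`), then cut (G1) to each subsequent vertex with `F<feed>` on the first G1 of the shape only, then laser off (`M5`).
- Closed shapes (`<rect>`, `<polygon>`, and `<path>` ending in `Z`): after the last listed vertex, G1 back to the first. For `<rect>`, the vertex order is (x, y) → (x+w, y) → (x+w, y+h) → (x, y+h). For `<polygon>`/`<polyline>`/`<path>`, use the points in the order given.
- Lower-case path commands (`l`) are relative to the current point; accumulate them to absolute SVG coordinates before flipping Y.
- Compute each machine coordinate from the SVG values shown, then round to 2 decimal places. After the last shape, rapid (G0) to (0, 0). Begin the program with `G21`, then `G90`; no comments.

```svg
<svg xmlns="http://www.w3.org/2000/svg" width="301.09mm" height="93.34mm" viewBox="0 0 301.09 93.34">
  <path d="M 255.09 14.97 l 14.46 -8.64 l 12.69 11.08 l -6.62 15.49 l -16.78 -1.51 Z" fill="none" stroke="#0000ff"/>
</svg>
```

Since the viewBox matches the mm dimensions, user units are millimetres directly. The only transform is the Y-flip y_m = 93.34 − y_svg.

Shape 1 is a regular polygon drawn with `<path>`. Its stroke #0000ff means score at S594, F1745. After flipping Y the toolpath is (255.09,78.37) → (269.55,87.01) → (282.24,75.93) → (275.62,60.44) → (258.84,61.95) → (255.09,78.37), returning to the start.

G21
G90
G0 X255.09 Y78.37
M4 S594
G1 X269.55 Y87.01 F1745
G1 X282.24 Y75.93
G1 X275.62 Y60.44
G1 X258.84 Y61.95
G1 X255.09 Y78.37
M5
G0 X0.00 Y0.00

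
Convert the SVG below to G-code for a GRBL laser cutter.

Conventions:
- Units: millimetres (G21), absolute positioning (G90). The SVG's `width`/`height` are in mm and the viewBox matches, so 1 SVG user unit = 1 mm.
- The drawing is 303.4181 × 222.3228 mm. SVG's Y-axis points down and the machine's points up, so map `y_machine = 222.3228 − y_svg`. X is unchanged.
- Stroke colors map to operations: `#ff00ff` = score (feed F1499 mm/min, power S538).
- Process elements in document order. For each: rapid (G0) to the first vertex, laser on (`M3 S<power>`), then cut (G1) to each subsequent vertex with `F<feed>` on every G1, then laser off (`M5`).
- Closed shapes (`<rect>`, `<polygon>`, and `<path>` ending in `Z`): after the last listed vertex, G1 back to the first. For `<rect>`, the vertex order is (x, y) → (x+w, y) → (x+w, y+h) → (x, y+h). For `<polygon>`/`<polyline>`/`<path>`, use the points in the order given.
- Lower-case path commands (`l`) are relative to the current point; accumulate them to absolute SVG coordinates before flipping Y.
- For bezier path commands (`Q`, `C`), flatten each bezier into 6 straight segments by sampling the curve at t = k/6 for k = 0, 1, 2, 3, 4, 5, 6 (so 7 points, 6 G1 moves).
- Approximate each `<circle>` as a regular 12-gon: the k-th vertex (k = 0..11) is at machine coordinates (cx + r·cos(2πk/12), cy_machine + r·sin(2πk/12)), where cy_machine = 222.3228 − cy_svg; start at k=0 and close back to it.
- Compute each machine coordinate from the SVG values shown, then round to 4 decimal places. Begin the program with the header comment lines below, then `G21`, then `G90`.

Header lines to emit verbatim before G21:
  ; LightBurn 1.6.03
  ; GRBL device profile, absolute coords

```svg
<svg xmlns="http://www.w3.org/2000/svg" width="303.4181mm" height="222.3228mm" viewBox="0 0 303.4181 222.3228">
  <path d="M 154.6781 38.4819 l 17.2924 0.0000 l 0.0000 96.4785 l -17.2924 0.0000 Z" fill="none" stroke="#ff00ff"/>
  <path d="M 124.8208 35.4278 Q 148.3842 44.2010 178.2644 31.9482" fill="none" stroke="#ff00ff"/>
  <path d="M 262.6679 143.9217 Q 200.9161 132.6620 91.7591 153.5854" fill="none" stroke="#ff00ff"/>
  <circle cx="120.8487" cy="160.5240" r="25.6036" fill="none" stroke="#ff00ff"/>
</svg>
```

; LightBurn 1.6.03
; GRBL device profile, absolute coords
G21
G90
G0 X154.6781 Y183.8409
M3 S538
G1 X171.9705 Y183.8409 F1499
G1 X171.9705 Y87.3624 F1499
G1 X154.6781 Y87.3624 F1499
G1 X154.6781 Y183.8409 F1499
M5
G0 X124.8208 Y186.8950
M3 S538
G1 X132.8507 Y184.5547 F1499
G1 X141.2316 Y183.3824 F1499
G1 X149.9634 Y183.3783 F1499
G1 X159.0461 Y184.5423 F1499
G1 X168.4798 Y186.8744 F1499
G1 X178.2644 Y190.3746 F1499
M5
G0 X262.6679 Y78.4011
M3 S538
G1 X240.7672 Y81.2604 F1499
G1 X216.2328 Y82.3317 F1499
G1 X189.0648 Y81.6150 F1499
G1 X159.2632 Y79.1104 F1499
G1 X126.8280 Y74.8179 F1499
G1 X91.7591 Y68.7374 F1499
M5
G0 X146.4523 Y61.7988
M3 S538
G1 X143.0221 Y74.6006 F1499
G1 X133.6505 Y83.9722 F1499
G1 X120.8487 Y87.4024 F1499
G1 X108.0469 Y83.9722 F1499
G1 X98.6753 Y74.6006 F1499
G1 X95.2451 Y61.7988 F1499
G1 X98.6753 Y48.9970 F1499
G1 X108.0469 Y39.6254 F1499
G1 X120.8487 Y36.1952 F1499
G1 X133.6505 Y39.6254 F1499
G1 X143.0221 Y48.9970 F1499
G1 X146.4523 Y61.7988 F1499
M5

1 u = 1 mm; y_m = 222.3228 − y.

[1] `<path>` rectangle, #ff00ff→score S538 F1499: (154.6781,183.8409) → (171.9705,183.8409) → (171.9705,87.3624) → (154.6781,87.3624) → (154.6781,183.8409) (closed)

[2] `<path>` quadratic bezier, #ff00ff→score S538 F1499: (124.8208,186.8950) → (132.8507,184.5547) → (141.2316,183.3824) → (149.9634,183.3783) → (159.0461,184.5423) → (168.4798,186.8744) → (178.2644,190.3746)

[3] `<path>` quadratic bezier, #ff00ff→score S538 F1499: (262.6679,78.4011) → (240.7672,81.2604) → (216.2328,82.3317) → (189.0648,81.6150) → (159.2632,79.1104) → (126.8280,74.8179) → (91.7591,68.7374)

[4] `<circle>` circle, #ff00ff→score S538 F1499: (146.4523,61.7988) → (143.0221,74.6006) → (133.6505,83.9722) → (120.8487,87.4024) → (108.0469,83.9722) → (98.6753,74.6006) → (95.2451,61.7988) → (98.6753,48.9970) → (108.0469,39.6254) → (120.8487,36.1952) → (133.6505,39.6254) → (143.0221,48.9970) → (146.4523,61.7988) (closed)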